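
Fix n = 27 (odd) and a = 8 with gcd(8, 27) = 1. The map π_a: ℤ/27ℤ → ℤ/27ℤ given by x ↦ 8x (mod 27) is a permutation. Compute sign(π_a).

Orbit of 19 under x↦8x: [19, 17, 1, 8, 10, 26]… (length divides ord_27(8)).
8 cycles of lengths [6, 6, 6, 2, 2, 2, 2, 1].
Σ(ℓ_i−1) = 27−8 = 19; sign = (−1)^19 = -1.
Check: (8/27) = -1 by Zolotarev.

-1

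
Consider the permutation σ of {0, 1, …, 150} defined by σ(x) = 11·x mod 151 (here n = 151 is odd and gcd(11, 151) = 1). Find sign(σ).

+1

Orbit of 80 under x↦11x: [80, 125, 16, 25, 124, 5, 55]… (length divides ord_151(11)).
The orbit structure of x ↦ 11x mod 151: 3 orbits of sizes [75, 75, 1].
151 − 3 = 148 transpositions; sign(π) = (−1)^148 = +1.
Via Zolotarev, sign(π_{11}) = (11|151) = +1.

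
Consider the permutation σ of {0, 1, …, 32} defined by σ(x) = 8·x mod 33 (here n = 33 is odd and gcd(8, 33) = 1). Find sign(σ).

Trace 16: π^k(16) = [16, 29, 1, 8, 31, 17, 4] for k=0..6.
Decompose π into cycles: lengths [10, 10, 10, 2, 1] (5 cycles, including the fixed point 0).
sign(π) = (−1)^{n − #cycles} = (−1)^{33−5} = (−1)^28 = +1.

+1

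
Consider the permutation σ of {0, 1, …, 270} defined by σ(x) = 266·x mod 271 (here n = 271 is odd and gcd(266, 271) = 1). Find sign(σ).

Trace 5: π^k(5) = [5, 246, 125, 188, 144, 93, 77] for k=0..6.
Cycle type of π: 54×5 + 1; total 6 cycles.
6 cycles on 271: each ℓ→(−1)^(ℓ−1), product (−1)^265 = -1.

-1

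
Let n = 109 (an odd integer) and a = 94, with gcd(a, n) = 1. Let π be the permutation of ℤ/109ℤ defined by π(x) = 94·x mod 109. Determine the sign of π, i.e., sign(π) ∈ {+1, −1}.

+1

Trace 71: π^k(71) = [71, 25, 61, 66, 100, 26, 46] for k=0..6.
3 cycles of lengths [54, 54, 1].
n − c = 109 − 3 = 106; sign = (−1)^106 = +1.
The Jacobi symbol (94|109) = +1 (Zolotarev) agrees.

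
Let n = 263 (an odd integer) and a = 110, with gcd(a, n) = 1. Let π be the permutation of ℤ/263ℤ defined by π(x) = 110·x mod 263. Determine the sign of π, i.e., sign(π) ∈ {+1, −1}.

-1

Orbit of 125 under x↦110x: [125, 74, 250, 148, 237, 33, 211]… (length divides ord_263(110)).
Cycle lengths of π_110 on ℤ/263ℤ: [262, 1]; 2 cycles in total.
sign(π) = (−1)^{n − #cycles} = (−1)^{263−2} = (−1)^261 = -1.
Zolotarev: (110|263) = -1, matching the cycle-count sign.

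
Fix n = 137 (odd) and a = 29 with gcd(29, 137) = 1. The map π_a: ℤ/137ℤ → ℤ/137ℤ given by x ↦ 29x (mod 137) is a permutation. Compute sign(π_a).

Start at x=129: 129 → 42 → 122 → 113 → 126 → 92 → 65 → … (one orbit).
The orbit structure of x ↦ 29x mod 137: 2 orbits of sizes [136, 1].
137 − 2 = 135 transpositions; sign(π) = (−1)^135 = -1.

-1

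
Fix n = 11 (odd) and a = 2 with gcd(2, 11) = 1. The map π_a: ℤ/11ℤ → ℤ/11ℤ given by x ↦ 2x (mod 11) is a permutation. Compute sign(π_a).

-1

Orbit of 8 under x↦2x: [8, 5, 10, 9, 7, 3, 6]… (length divides ord_11(2)).
Decompose π into cycles: lengths [10, 1] (2 cycles, including the fixed point 0).
sign(π) = (−1)^{n − #cycles} = (−1)^{11−2} = (−1)^9 = -1.
(2|11)_J = -1 (Zolotarev's lemma cross-check).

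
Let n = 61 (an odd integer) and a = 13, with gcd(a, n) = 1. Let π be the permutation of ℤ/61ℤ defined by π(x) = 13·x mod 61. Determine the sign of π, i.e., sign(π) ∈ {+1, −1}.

+1

Orbit of 1 under x↦13x: [1, 13, 47]… (length divides ord_61(13)).
Decompose π into cycles: lengths [3, 3, 3, 3, 3, 3, 3, 3, 3, 3, 3, 3, 3, 3, 3, 3, 3, 3, 3, 3, 1] (21 cycles, including the fixed point 0).
21 cycles on 61: each ℓ→(−1)^(ℓ−1), product (−1)^40 = +1.
Via Zolotarev, sign(π_{13}) = (13|61) = +1.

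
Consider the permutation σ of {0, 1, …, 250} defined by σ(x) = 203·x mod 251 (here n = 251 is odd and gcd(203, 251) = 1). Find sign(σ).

-1

Start at x=152: 152 → 234 → 63 → 239 → 74 → 213 → 67 → … (one orbit).
Cycle type of π: 250 + 1; total 2 cycles.
sign(π) = (−1)^{n − #cycles} = (−1)^{251−2} = (−1)^249 = -1.
Check: (203/251) = -1 by Zolotarev.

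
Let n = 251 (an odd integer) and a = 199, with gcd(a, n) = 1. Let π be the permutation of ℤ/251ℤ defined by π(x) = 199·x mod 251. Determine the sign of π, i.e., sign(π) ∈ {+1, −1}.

Trace 35: π^k(35) = [35, 188, 13, 77, 12, 129, 69] for k=0..6.
π_199 has 2 disjoint cycles with lengths [250, 1] on {0,…,250}.
Σ(ℓ_i−1) = 251−2 = 249; sign = (−1)^249 = -1.

-1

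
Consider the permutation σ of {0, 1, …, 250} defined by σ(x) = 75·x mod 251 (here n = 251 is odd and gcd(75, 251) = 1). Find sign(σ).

Orbit of 119 under x↦75x: [119, 140, 209, 113, 192, 93, 198]… (length divides ord_251(75)).
Cycle type of π: 125×2 + 1; total 3 cycles.
n − c = 251 − 3 = 248; sign = (−1)^248 = +1.

+1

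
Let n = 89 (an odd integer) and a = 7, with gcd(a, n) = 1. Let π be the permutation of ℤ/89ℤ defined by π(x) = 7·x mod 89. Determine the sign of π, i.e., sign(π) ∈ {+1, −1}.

-1

Trace 42: π^k(42) = [42, 27, 11, 77, 5, 35, 67] for k=0..6.
2 cycles of lengths [88, 1].
With 2 cycles on 89 points, sign = (−1)^{89−2} = -1.
Check: (7/89) = -1 by Zolotarev.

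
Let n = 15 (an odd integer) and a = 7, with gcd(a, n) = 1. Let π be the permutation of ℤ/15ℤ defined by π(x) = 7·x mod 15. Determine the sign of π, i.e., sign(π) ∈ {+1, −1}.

Trace 1: π^k(1) = [1, 7, 4, 13] for k=0..3.
Cycle lengths of π_7 on ℤ/15ℤ: [4, 4, 4, 1, 1, 1]; 6 cycles in total.
6 cycles on 15: each ℓ→(−1)^(ℓ−1), product (−1)^9 = -1.

-1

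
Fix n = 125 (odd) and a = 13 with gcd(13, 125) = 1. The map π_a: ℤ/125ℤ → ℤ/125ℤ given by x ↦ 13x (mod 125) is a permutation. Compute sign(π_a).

-1

Orbit of 116 under x↦13x: [116, 8, 104, 102, 76, 113, 94]… (length divides ord_125(13)).
Cycle type of π: 100 + 20 + 4 + 1; total 4 cycles.
4 cycles on 125: each ℓ→(−1)^(ℓ−1), product (−1)^121 = -1.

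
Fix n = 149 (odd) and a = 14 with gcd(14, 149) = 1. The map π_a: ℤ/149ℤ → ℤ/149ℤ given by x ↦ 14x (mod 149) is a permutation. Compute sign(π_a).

-1

Orbit of 35 under x↦14x: [35, 43, 6, 84, 133, 74, 142]… (length divides ord_149(14)).
Cycle lengths of π_14 on ℤ/149ℤ: [148, 1]; 2 cycles in total.
n − c = 149 − 2 = 147; sign = (−1)^147 = -1.
Check: (14/149) = -1 by Zolotarev.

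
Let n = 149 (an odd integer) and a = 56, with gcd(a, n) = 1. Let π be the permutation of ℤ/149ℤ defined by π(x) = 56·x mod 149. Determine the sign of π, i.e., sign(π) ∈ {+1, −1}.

Start at x=87: 87 → 104 → 13 → 132 → 91 → 30 → 41 → … (one orbit).
π_56 has 2 disjoint cycles with lengths [148, 1] on {0,…,148}.
149 − 2 = 147 transpositions; sign(π) = (−1)^147 = -1.
Via Zolotarev, sign(π_{56}) = (56|149) = -1.

-1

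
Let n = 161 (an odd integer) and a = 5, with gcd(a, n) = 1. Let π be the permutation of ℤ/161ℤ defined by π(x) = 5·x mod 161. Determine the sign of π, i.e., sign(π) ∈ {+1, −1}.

Start at x=17: 17 → 85 → 103 → 32 → 160 → 156 → 136 → … (one orbit).
Decompose π into cycles: lengths [66, 66, 22, 6, 1] (5 cycles, including the fixed point 0).
sign(π) = (−1)^{n − #cycles} = (−1)^{161−5} = (−1)^156 = +1.

+1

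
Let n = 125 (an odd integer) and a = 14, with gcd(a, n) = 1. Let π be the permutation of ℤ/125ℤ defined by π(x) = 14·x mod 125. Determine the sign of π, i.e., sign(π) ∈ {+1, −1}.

+1

Orbit of 54 under x↦14x: [54, 6, 84, 51, 89, 121, 69]… (length divides ord_125(14)).
Decompose π into cycles: lengths [50, 50, 10, 10, 2, 2, 1] (7 cycles, including the fixed point 0).
n − c = 125 − 7 = 118; sign = (−1)^118 = +1.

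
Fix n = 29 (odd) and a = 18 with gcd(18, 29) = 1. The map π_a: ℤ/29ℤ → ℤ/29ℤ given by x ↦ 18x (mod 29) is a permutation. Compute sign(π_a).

-1

Start at x=19: 19 → 23 → 8 → 28 → 11 → 24 → 26 → … (one orbit).
Decompose π into cycles: lengths [28, 1] (2 cycles, including the fixed point 0).
29 − 2 = 27 transpositions; sign(π) = (−1)^27 = -1.
Check: (18/29) = -1 by Zolotarev.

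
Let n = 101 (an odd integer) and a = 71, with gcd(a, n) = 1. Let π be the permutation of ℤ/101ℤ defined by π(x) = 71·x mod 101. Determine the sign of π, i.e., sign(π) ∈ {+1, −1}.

Trace 54: π^k(54) = [54, 97, 19, 36, 31, 80, 24] for k=0..6.
The orbit structure of x ↦ 71x mod 101: 5 orbits of sizes [25, 25, 25, 25, 1].
sign(π) = (−1)^{n − #cycles} = (−1)^{101−5} = (−1)^96 = +1.
Check: (71/101) = +1 by Zolotarev.

+1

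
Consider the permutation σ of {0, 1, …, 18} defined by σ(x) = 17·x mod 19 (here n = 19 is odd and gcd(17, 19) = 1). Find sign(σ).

Trace 6: π^k(6) = [6, 7, 5, 9, 1, 17, 4] for k=0..6.
Cycle type of π: 9×2 + 1; total 3 cycles.
19 − 3 = 16 transpositions; sign(π) = (−1)^16 = +1.
(17|19)_J = +1 (Zolotarev's lemma cross-check).

+1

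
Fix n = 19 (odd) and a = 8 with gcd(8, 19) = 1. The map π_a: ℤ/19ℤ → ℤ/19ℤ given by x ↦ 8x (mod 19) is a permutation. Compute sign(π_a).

-1

Start at x=12: 12 → 1 → 8 → 7 → 18 → 11 → 12 (one orbit).
The orbit structure of x ↦ 8x mod 19: 4 orbits of sizes [6, 6, 6, 1].
4 cycles on 19: each ℓ→(−1)^(ℓ−1), product (−1)^15 = -1.
(8|19)_J = -1 (Zolotarev's lemma cross-check).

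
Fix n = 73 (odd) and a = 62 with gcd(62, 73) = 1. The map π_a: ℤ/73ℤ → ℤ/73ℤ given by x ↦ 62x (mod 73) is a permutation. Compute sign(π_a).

-1

Trace 55: π^k(55) = [55, 52, 12, 14, 65, 15, 54] for k=0..6.
2 cycles of lengths [72, 1].
With 2 cycles on 73 points, sign = (−1)^{73−2} = -1.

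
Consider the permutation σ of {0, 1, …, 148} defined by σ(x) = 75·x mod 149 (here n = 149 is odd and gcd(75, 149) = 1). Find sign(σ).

-1

Trace 104: π^k(104) = [104, 52, 26, 13, 81, 115, 132] for k=0..6.
Decompose π into cycles: lengths [148, 1] (2 cycles, including the fixed point 0).
Σ(ℓ_i−1) = 149−2 = 147; sign = (−1)^147 = -1.
Via Zolotarev, sign(π_{75}) = (75|149) = -1.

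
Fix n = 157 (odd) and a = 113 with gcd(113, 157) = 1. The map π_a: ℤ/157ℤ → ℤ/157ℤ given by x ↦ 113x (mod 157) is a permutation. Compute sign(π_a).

Orbit of 108 under x↦113x: [108, 115, 121, 14, 12, 100, 153]… (length divides ord_157(113)).
Decompose π into cycles: lengths [39, 39, 39, 39, 1] (5 cycles, including the fixed point 0).
157 − 5 = 152 transpositions; sign(π) = (−1)^152 = +1.

+1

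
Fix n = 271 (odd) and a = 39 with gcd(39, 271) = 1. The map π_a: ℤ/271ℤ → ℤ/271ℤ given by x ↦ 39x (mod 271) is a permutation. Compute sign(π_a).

Orbit of 28 under x↦39x: [28, 8, 41, 244, 31, 125, 268]… (length divides ord_271(39)).
Cycle lengths of π_39 on ℤ/271ℤ: [45, 45, 45, 45, 45, 45, 1]; 7 cycles in total.
n − c = 271 − 7 = 264; sign = (−1)^264 = +1.
Check: (39/271) = +1 by Zolotarev.

+1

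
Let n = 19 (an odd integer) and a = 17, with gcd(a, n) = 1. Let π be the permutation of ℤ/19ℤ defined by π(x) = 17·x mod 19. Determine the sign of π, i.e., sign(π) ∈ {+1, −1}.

Trace 7: π^k(7) = [7, 5, 9, 1, 17, 4, 11] for k=0..6.
The orbit structure of x ↦ 17x mod 19: 3 orbits of sizes [9, 9, 1].
n − c = 19 − 3 = 16; sign = (−1)^16 = +1.

+1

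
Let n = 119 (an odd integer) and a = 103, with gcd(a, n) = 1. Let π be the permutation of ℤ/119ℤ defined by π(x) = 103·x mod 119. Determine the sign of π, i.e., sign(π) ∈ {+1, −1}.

-1

Start at x=69: 69 → 86 → 52 → 1 → 103 → 18 → 69 (one orbit).
Cycle type of π: 6×17 + 1×17; total 34 cycles.
With 34 cycles on 119 points, sign = (−1)^{119−34} = -1.
Via Zolotarev, sign(π_{103}) = (103|119) = -1.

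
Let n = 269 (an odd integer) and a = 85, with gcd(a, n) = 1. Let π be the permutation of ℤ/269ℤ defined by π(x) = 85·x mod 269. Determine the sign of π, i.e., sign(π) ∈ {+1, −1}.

-1

Trace 129: π^k(129) = [129, 205, 209, 11, 128, 120, 247] for k=0..6.
π_85 has 2 disjoint cycles with lengths [268, 1] on {0,…,268}.
269 − 2 = 267 transpositions; sign(π) = (−1)^267 = -1.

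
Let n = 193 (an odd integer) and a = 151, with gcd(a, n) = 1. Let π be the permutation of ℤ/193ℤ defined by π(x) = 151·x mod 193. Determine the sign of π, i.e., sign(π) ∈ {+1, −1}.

+1

Orbit of 8 under x↦151x: [8, 50, 23, 192, 42, 166, 169]… (length divides ord_193(151)).
Cycle lengths of π_151 on ℤ/193ℤ: [32, 32, 32, 32, 32, 32, 1]; 7 cycles in total.
sign(π) = (−1)^{n − #cycles} = (−1)^{193−7} = (−1)^186 = +1.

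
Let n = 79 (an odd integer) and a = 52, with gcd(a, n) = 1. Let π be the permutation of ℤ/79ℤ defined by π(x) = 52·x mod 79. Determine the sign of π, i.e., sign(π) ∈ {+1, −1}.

Orbit of 67 under x↦52x: [67, 8, 21, 65, 62, 64, 10]… (length divides ord_79(52)).
7 cycles of lengths [13, 13, 13, 13, 13, 13, 1].
n − c = 79 − 7 = 72; sign = (−1)^72 = +1.

+1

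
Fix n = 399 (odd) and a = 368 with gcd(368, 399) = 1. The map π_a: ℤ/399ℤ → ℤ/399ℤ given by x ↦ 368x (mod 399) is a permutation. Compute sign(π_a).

Trace 235: π^k(235) = [235, 296, 1, 368, 163, 134] for k=0..5.
Cycle lengths of π_368 on ℤ/399ℤ: [6, 6, 6, 6, 6, 6, 6, 6, 6, 6, 6, 6, 6, 6, 6, 6, 6, 6, 6, 6, 6, 6, 6, 6, 6, 6, 6, 6, 6, 6, 6, 6, 6, 6, 6, 6, 6, 6, 6, 6, 6, 6, 6, 6, 3, 3, 3, 3, 3, 3, 3, 3, 3, 3, 3, 3, 3, 3, 3, 3, 3, 3, 3, 3, 3, 3, 3, 3, 3, 3, 3, 3, 3, 3, 3, 3, 3, 3, 3, 3, 3, 3, 3, 3, 3, 3, 3, 3, 2, 1]; 90 cycles in total.
399 − 90 = 309 transpositions; sign(π) = (−1)^309 = -1.
The Jacobi symbol (368|399) = -1 (Zolotarev) agrees.

-1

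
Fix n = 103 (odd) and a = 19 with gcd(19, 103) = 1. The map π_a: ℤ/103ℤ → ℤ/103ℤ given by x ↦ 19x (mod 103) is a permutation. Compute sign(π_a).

+1

Orbit of 63 under x↦19x: [63, 64, 83, 32, 93, 16, 98]… (length divides ord_103(19)).
π_19 has 3 disjoint cycles with lengths [51, 51, 1] on {0,…,102}.
n − c = 103 − 3 = 100; sign = (−1)^100 = +1.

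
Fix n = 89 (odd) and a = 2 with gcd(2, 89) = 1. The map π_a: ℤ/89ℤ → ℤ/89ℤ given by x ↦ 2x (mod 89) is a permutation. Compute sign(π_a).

Trace 64: π^k(64) = [64, 39, 78, 67, 45, 1, 2] for k=0..6.
Cycle lengths of π_2 on ℤ/89ℤ: [11, 11, 11, 11, 11, 11, 11, 11, 1]; 9 cycles in total.
With 9 cycles on 89 points, sign = (−1)^{89−9} = +1.
(2|89)_J = +1 (Zolotarev's lemma cross-check).

+1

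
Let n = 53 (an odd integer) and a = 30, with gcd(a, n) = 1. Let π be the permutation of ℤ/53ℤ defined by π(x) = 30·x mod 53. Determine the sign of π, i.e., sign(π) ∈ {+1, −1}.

-1

Trace 52: π^k(52) = [52, 23, 1, 30] for k=0..3.
π_30 has 14 disjoint cycles with lengths [4, 4, 4, 4, 4, 4, 4, 4, 4, 4, 4, 4, 4, 1] on {0,…,52}.
sign(π) = (−1)^{n − #cycles} = (−1)^{53−14} = (−1)^39 = -1.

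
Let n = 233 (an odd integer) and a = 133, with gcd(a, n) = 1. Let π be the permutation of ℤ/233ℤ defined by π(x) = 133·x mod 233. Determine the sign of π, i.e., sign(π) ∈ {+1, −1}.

+1

Start at x=205: 205 → 4 → 66 → 157 → 144 → 46 → 60 → … (one orbit).
π_133 has 3 disjoint cycles with lengths [116, 116, 1] on {0,…,232}.
3 cycles on 233: each ℓ→(−1)^(ℓ−1), product (−1)^230 = +1.
Via Zolotarev, sign(π_{133}) = (133|233) = +1.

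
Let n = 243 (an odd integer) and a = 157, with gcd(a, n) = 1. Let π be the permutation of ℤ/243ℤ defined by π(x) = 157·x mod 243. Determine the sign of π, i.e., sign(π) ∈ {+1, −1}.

+1

Start at x=37: 37 → 220 → 34 → 235 → 202 → 124 → 28 → … (one orbit).
Decompose π into cycles: lengths [81, 81, 27, 27, 9, 9, 3, 3, 1, 1, 1] (11 cycles, including the fixed point 0).
11 cycles on 243: each ℓ→(−1)^(ℓ−1), product (−1)^232 = +1.
Check: (157/243) = +1 by Zolotarev.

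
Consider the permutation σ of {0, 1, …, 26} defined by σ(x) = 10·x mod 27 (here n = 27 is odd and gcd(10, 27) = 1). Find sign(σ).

+1

Trace 1: π^k(1) = [1, 10, 19] for k=0..2.
15 cycles of lengths [3, 3, 3, 3, 3, 3, 1, 1, 1, 1, 1, 1, 1, 1, 1].
n − c = 27 − 15 = 12; sign = (−1)^12 = +1.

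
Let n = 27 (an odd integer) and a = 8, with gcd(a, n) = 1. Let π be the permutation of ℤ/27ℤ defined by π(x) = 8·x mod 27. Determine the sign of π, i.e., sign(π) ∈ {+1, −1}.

-1

Orbit of 10 under x↦8x: [10, 26, 19, 17, 1, 8]… (length divides ord_27(8)).
Cycle lengths of π_8 on ℤ/27ℤ: [6, 6, 6, 2, 2, 2, 2, 1]; 8 cycles in total.
n − c = 27 − 8 = 19; sign = (−1)^19 = -1.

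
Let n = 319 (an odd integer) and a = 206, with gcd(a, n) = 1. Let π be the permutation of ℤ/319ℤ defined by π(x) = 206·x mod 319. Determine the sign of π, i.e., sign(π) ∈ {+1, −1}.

Trace 4: π^k(4) = [4, 186, 36, 79, 5, 73, 45] for k=0..6.
Cycle type of π: 140×2 + 28 + 10 + 1; total 5 cycles.
319 − 5 = 314 transpositions; sign(π) = (−1)^314 = +1.

+1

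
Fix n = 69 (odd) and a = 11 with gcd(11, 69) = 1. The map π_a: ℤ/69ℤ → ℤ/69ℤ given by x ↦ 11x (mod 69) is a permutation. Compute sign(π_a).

Orbit of 13 under x↦11x: [13, 5, 55, 53, 31, 65, 25]… (length divides ord_69(11)).
The orbit structure of x ↦ 11x mod 69: 5 orbits of sizes [22, 22, 22, 2, 1].
5 cycles on 69: each ℓ→(−1)^(ℓ−1), product (−1)^64 = +1.
Check: (11/69) = +1 by Zolotarev.

+1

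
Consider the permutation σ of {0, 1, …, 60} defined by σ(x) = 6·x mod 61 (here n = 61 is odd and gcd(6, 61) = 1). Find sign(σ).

-1

Orbit of 12 under x↦6x: [12, 11, 5, 30, 58, 43, 14]… (length divides ord_61(6)).
Cycle type of π: 60 + 1; total 2 cycles.
n − c = 61 − 2 = 59; sign = (−1)^59 = -1.
(6|61)_J = -1 (Zolotarev's lemma cross-check).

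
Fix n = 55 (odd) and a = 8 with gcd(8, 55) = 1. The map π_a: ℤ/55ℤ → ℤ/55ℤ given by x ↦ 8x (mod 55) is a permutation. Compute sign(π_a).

Orbit of 34 under x↦8x: [34, 52, 31, 28, 4, 32, 36]… (length divides ord_55(8)).
Cycle type of π: 20×2 + 10 + 4 + 1; total 5 cycles.
n − c = 55 − 5 = 50; sign = (−1)^50 = +1.
Zolotarev: (8|55) = +1, matching the cycle-count sign.

+1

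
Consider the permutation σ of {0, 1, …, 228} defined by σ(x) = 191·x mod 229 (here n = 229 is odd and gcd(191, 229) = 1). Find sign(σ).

-1

Start at x=30: 30 → 5 → 39 → 121 → 211 → 226 → 114 → … (one orbit).
Cycle type of π: 228 + 1; total 2 cycles.
With 2 cycles on 229 points, sign = (−1)^{229−2} = -1.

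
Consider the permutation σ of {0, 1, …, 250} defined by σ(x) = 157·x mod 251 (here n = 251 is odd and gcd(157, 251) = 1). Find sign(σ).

Trace 51: π^k(51) = [51, 226, 91, 231, 123, 235, 249] for k=0..6.
Cycle type of π: 50×5 + 1; total 6 cycles.
6 cycles on 251: each ℓ→(−1)^(ℓ−1), product (−1)^245 = -1.
Zolotarev: (157|251) = -1, matching the cycle-count sign.

-1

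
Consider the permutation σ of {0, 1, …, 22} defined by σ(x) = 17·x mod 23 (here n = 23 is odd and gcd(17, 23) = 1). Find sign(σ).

Trace 8: π^k(8) = [8, 21, 12, 20, 18, 7, 4] for k=0..6.
Cycle lengths of π_17 on ℤ/23ℤ: [22, 1]; 2 cycles in total.
23 − 2 = 21 transpositions; sign(π) = (−1)^21 = -1.
(17|23)_J = -1 (Zolotarev's lemma cross-check).

-1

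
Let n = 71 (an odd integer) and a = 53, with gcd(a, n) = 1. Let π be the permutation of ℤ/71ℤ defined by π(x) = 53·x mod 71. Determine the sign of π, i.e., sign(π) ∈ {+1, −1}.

-1

Trace 70: π^k(70) = [70, 18, 31, 10, 33, 45, 42] for k=0..6.
Cycle type of π: 70 + 1; total 2 cycles.
With 2 cycles on 71 points, sign = (−1)^{71−2} = -1.
Check: (53/71) = -1 by Zolotarev.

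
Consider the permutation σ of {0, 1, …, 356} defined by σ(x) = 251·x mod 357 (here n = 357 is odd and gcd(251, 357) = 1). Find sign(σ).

+1

Start at x=251: 251 → 169 → 293 → 1 → 251 (one orbit).
π_251 has 95 disjoint cycles with lengths [4, 4, 4, 4, 4, 4, 4, 4, 4, 4, 4, 4, 4, 4, 4, 4, 4, 4, 4, 4, 4, 4, 4, 4, 4, 4, 4, 4, 4, 4, 4, 4, 4, 4, 4, 4, 4, 4, 4, 4, 4, 4, 4, 4, 4, 4, 4, 4, 4, 4, 4, 4, 4, 4, 4, 4, 4, 4, 4, 4, 4, 4, 4, 4, 4, 4, 4, 4, 4, 4, 4, 4, 4, 4, 4, 4, 4, 4, 4, 4, 4, 4, 4, 4, 2, 2, 2, 2, 2, 2, 2, 2, 2, 2, 1] on {0,…,356}.
95 cycles on 357: each ℓ→(−1)^(ℓ−1), product (−1)^262 = +1.
Via Zolotarev, sign(π_{251}) = (251|357) = +1.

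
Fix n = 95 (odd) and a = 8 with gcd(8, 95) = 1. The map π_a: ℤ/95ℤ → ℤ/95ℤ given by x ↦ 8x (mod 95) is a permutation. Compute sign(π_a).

Orbit of 64 under x↦8x: [64, 37, 11, 88, 39, 27, 26]… (length divides ord_95(8)).
Cycle type of π: 12×6 + 6×3 + 4 + 1; total 11 cycles.
sign(π) = (−1)^{n − #cycles} = (−1)^{95−11} = (−1)^84 = +1.

+1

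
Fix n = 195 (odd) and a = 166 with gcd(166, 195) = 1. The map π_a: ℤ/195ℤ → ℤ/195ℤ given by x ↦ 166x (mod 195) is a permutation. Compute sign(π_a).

+1

Orbit of 121 under x↦166x: [121, 1, 166, 61, 181, 16]… (length divides ord_195(166)).
45 cycles of lengths [6, 6, 6, 6, 6, 6, 6, 6, 6, 6, 6, 6, 6, 6, 6, 6, 6, 6, 6, 6, 6, 6, 6, 6, 6, 6, 6, 6, 6, 6, 1, 1, 1, 1, 1, 1, 1, 1, 1, 1, 1, 1, 1, 1, 1].
45 cycles on 195: each ℓ→(−1)^(ℓ−1), product (−1)^150 = +1.
Via Zolotarev, sign(π_{166}) = (166|195) = +1.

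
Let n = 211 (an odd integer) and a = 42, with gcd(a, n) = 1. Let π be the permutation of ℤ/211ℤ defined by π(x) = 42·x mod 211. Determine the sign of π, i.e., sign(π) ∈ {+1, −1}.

-1

Orbit of 129 under x↦42x: [129, 143, 98, 107, 63, 114, 146]… (length divides ord_211(42)).
Decompose π into cycles: lengths [70, 70, 70, 1] (4 cycles, including the fixed point 0).
n − c = 211 − 4 = 207; sign = (−1)^207 = -1.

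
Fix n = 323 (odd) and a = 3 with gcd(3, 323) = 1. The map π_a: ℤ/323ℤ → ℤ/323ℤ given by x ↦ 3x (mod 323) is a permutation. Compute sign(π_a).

+1

Orbit of 111 under x↦3x: [111, 10, 30, 90, 270, 164, 169]… (length divides ord_323(3)).
The orbit structure of x ↦ 3x mod 323: 5 orbits of sizes [144, 144, 18, 16, 1].
323 − 5 = 318 transpositions; sign(π) = (−1)^318 = +1.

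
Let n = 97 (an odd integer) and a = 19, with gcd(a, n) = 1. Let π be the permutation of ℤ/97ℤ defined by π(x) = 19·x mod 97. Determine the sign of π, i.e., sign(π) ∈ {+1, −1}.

-1

Orbit of 63 under x↦19x: [63, 33, 45, 79, 46, 1, 19]… (length divides ord_97(19)).
4 cycles of lengths [32, 32, 32, 1].
4 cycles on 97: each ℓ→(−1)^(ℓ−1), product (−1)^93 = -1.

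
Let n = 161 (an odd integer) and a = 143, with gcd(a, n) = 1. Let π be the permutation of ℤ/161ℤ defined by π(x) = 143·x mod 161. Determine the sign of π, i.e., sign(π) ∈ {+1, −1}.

Orbit of 25 under x↦143x: [25, 33, 50, 66, 100, 132, 39]… (length divides ord_161(143)).
Decompose π into cycles: lengths [66, 66, 22, 6, 1] (5 cycles, including the fixed point 0).
161 − 5 = 156 transpositions; sign(π) = (−1)^156 = +1.

+1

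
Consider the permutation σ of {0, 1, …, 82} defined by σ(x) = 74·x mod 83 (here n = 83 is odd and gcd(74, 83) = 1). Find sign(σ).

Start at x=78: 78 → 45 → 10 → 76 → 63 → 14 → 40 → … (one orbit).
2 cycles of lengths [82, 1].
n − c = 83 − 2 = 81; sign = (−1)^81 = -1.
Check: (74/83) = -1 by Zolotarev.

-1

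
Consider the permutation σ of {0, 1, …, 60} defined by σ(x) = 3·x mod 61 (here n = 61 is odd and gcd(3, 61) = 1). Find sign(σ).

+1

Start at x=60: 60 → 58 → 52 → 34 → 41 → 1 → 3 → … (one orbit).
Cycle lengths of π_3 on ℤ/61ℤ: [10, 10, 10, 10, 10, 10, 1]; 7 cycles in total.
61 − 7 = 54 transpositions; sign(π) = (−1)^54 = +1.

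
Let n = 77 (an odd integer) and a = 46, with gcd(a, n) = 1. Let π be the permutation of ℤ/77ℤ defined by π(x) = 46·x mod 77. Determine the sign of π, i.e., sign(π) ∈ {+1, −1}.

Orbit of 30 under x↦46x: [30, 71, 32, 9, 29, 25, 72]… (length divides ord_77(46)).
Cycle lengths of π_46 on ℤ/77ℤ: [30, 30, 10, 3, 3, 1]; 6 cycles in total.
n − c = 77 − 6 = 71; sign = (−1)^71 = -1.

-1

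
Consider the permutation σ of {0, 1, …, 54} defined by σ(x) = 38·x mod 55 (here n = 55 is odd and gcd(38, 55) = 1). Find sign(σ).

-1

Trace 36: π^k(36) = [36, 48, 9, 12, 16, 3, 4] for k=0..6.
Cycle type of π: 20×2 + 5×2 + 4 + 1; total 6 cycles.
n − c = 55 − 6 = 49; sign = (−1)^49 = -1.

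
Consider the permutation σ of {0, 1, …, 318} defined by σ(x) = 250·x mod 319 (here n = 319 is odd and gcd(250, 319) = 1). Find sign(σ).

Orbit of 10 under x↦250x: [10, 267, 79, 291, 18, 34, 206]… (length divides ord_319(250)).
The orbit structure of x ↦ 250x mod 319: 5 orbits of sizes [140, 140, 28, 10, 1].
n − c = 319 − 5 = 314; sign = (−1)^314 = +1.
Zolotarev: (250|319) = +1, matching the cycle-count sign.

+1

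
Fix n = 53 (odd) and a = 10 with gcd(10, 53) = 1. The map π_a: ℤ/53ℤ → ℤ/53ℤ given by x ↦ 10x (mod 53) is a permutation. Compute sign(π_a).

+1

Trace 36: π^k(36) = [36, 42, 49, 13, 24, 28, 15] for k=0..6.
Cycle lengths of π_10 on ℤ/53ℤ: [13, 13, 13, 13, 1]; 5 cycles in total.
Σ(ℓ_i−1) = 53−5 = 48; sign = (−1)^48 = +1.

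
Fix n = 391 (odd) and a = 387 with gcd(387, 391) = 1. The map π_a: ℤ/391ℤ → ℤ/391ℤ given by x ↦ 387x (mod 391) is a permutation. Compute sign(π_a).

Orbit of 157 under x↦387x: [157, 154, 166, 118, 310, 324, 268]… (length divides ord_391(387)).
Decompose π into cycles: lengths [44, 44, 44, 44, 44, 44, 44, 44, 22, 4, 4, 4, 4, 1] (14 cycles, including the fixed point 0).
n − c = 391 − 14 = 377; sign = (−1)^377 = -1.

-1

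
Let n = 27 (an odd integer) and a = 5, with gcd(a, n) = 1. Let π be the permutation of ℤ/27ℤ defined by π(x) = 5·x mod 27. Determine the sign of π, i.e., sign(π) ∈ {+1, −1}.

Orbit of 8 under x↦5x: [8, 13, 11, 1, 5, 25, 17]… (length divides ord_27(5)).
Cycle lengths of π_5 on ℤ/27ℤ: [18, 6, 2, 1]; 4 cycles in total.
Σ(ℓ_i−1) = 27−4 = 23; sign = (−1)^23 = -1.
The Jacobi symbol (5|27) = -1 (Zolotarev) agrees.

-1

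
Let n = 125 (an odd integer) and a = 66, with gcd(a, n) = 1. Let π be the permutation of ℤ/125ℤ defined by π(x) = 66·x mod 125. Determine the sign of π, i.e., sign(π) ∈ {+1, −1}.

+1

Trace 16: π^k(16) = [16, 56, 71, 61, 26, 91, 6] for k=0..6.
Cycle lengths of π_66 on ℤ/125ℤ: [25, 25, 25, 25, 5, 5, 5, 5, 1, 1, 1, 1, 1]; 13 cycles in total.
Σ(ℓ_i−1) = 125−13 = 112; sign = (−1)^112 = +1.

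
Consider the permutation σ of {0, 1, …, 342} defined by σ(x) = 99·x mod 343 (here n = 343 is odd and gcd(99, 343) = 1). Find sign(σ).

Trace 197: π^k(197) = [197, 295, 50, 148, 246, 1, 99] for k=0..6.
Cycle type of π: 7×42 + 1×49; total 91 cycles.
343 − 91 = 252 transpositions; sign(π) = (−1)^252 = +1.
The Jacobi symbol (99|343) = +1 (Zolotarev) agrees.

+1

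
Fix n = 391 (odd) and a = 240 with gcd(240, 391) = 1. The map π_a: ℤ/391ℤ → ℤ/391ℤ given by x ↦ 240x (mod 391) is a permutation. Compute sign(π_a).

Orbit of 229 under x↦240x: [229, 220, 15, 81, 281, 188, 155]… (length divides ord_391(240)).
π_240 has 8 disjoint cycles with lengths [88, 88, 88, 88, 22, 8, 8, 1] on {0,…,390}.
n − c = 391 − 8 = 383; sign = (−1)^383 = -1.

-1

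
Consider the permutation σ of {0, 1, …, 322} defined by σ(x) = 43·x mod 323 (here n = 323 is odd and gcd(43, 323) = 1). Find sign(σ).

Trace 225: π^k(225) = [225, 308, 1, 43, 234, 49, 169] for k=0..6.
Decompose π into cycles: lengths [72, 72, 72, 72, 9, 9, 8, 8, 1] (9 cycles, including the fixed point 0).
323 − 9 = 314 transpositions; sign(π) = (−1)^314 = +1.
(43|323)_J = +1 (Zolotarev's lemma cross-check).

+1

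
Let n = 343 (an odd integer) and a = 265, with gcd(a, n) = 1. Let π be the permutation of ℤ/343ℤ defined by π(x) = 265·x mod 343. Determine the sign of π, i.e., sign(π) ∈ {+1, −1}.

-1

Start at x=239: 239 → 223 → 99 → 167 → 8 → 62 → 309 → … (one orbit).
The orbit structure of x ↦ 265x mod 343: 10 orbits of sizes [98, 98, 98, 14, 14, 14, 2, 2, 2, 1].
n − c = 343 − 10 = 333; sign = (−1)^333 = -1.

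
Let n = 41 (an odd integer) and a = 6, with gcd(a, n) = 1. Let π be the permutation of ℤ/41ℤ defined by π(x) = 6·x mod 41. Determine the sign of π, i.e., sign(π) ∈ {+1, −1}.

-1

Orbit of 35 under x↦6x: [35, 5, 30, 16, 14, 2, 12]… (length divides ord_41(6)).
Cycle type of π: 40 + 1; total 2 cycles.
41 − 2 = 39 transpositions; sign(π) = (−1)^39 = -1.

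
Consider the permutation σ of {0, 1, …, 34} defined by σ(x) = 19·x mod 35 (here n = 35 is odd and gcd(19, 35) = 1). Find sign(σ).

-1

Trace 19: π^k(19) = [19, 11, 34, 16, 24, 1] for k=0..5.
The orbit structure of x ↦ 19x mod 35: 8 orbits of sizes [6, 6, 6, 6, 6, 2, 2, 1].
8 cycles on 35: each ℓ→(−1)^(ℓ−1), product (−1)^27 = -1.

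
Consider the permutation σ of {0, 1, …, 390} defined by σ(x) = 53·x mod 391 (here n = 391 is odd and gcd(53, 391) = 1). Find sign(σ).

Trace 254: π^k(254) = [254, 168, 302, 366, 239, 155, 4] for k=0..6.
Decompose π into cycles: lengths [88, 88, 88, 88, 22, 8, 8, 1] (8 cycles, including the fixed point 0).
Σ(ℓ_i−1) = 391−8 = 383; sign = (−1)^383 = -1.

-1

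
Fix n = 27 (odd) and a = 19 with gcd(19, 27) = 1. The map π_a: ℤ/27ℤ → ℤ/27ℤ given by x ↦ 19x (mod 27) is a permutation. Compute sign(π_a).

Start at x=19: 19 → 10 → 1 → 19 (one orbit).
Cycle lengths of π_19 on ℤ/27ℤ: [3, 3, 3, 3, 3, 3, 1, 1, 1, 1, 1, 1, 1, 1, 1]; 15 cycles in total.
15 cycles on 27: each ℓ→(−1)^(ℓ−1), product (−1)^12 = +1.
Check: (19/27) = +1 by Zolotarev.

+1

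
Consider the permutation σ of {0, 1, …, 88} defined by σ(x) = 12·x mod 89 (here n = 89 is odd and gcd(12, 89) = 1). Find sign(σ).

-1

Orbit of 52 under x↦12x: [52, 1, 12, 55, 37, 88, 77]… (length divides ord_89(12)).
The orbit structure of x ↦ 12x mod 89: 12 orbits of sizes [8, 8, 8, 8, 8, 8, 8, 8, 8, 8, 8, 1].
sign(π) = (−1)^{n − #cycles} = (−1)^{89−12} = (−1)^77 = -1.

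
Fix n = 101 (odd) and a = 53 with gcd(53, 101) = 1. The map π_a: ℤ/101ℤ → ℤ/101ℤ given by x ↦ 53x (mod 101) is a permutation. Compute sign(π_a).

-1

Start at x=89: 89 → 71 → 26 → 65 → 11 → 78 → 94 → … (one orbit).
Cycle lengths of π_53 on ℤ/101ℤ: [100, 1]; 2 cycles in total.
2 cycles on 101: each ℓ→(−1)^(ℓ−1), product (−1)^99 = -1.
The Jacobi symbol (53|101) = -1 (Zolotarev) agrees.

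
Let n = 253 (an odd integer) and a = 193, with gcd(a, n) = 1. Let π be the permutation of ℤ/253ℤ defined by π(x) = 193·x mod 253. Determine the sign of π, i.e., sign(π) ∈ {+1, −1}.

-1

Orbit of 238 under x↦193x: [238, 141, 142, 82, 140, 202, 24]… (length divides ord_253(193)).
π_193 has 6 disjoint cycles with lengths [110, 110, 11, 11, 10, 1] on {0,…,252}.
With 6 cycles on 253 points, sign = (−1)^{253−6} = -1.
Via Zolotarev, sign(π_{193}) = (193|253) = -1.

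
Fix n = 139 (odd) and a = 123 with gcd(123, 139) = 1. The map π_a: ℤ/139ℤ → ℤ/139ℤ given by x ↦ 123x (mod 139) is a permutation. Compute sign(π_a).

-1

Orbit of 131 under x↦123x: [131, 128, 37, 103, 20, 97, 116]… (length divides ord_139(123)).
2 cycles of lengths [138, 1].
With 2 cycles on 139 points, sign = (−1)^{139−2} = -1.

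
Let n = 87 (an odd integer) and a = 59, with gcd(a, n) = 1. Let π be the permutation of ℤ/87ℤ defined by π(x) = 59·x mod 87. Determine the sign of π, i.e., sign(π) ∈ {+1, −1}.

Orbit of 1 under x↦59x: [1, 59]… (length divides ord_87(59)).
58 cycles of lengths [2, 2, 2, 2, 2, 2, 2, 2, 2, 2, 2, 2, 2, 2, 2, 2, 2, 2, 2, 2, 2, 2, 2, 2, 2, 2, 2, 2, 2, 1, 1, 1, 1, 1, 1, 1, 1, 1, 1, 1, 1, 1, 1, 1, 1, 1, 1, 1, 1, 1, 1, 1, 1, 1, 1, 1, 1, 1].
87 − 58 = 29 transpositions; sign(π) = (−1)^29 = -1.
Check: (59/87) = -1 by Zolotarev.

-1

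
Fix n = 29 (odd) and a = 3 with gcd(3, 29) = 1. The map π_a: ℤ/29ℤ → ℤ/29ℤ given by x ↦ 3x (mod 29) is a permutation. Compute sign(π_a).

-1

Start at x=23: 23 → 11 → 4 → 12 → 7 → 21 → 5 → … (one orbit).
2 cycles of lengths [28, 1].
With 2 cycles on 29 points, sign = (−1)^{29−2} = -1.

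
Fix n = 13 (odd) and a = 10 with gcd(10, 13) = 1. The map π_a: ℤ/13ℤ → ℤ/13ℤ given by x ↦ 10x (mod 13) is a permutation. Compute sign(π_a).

Start at x=9: 9 → 12 → 3 → 4 → 1 → 10 → 9 (one orbit).
Cycle type of π: 6×2 + 1; total 3 cycles.
3 cycles on 13: each ℓ→(−1)^(ℓ−1), product (−1)^10 = +1.

+1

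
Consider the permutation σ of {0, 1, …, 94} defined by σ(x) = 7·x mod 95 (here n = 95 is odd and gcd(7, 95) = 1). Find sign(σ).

-1

Trace 68: π^k(68) = [68, 1, 7, 49, 58, 26, 87] for k=0..6.
The orbit structure of x ↦ 7x mod 95: 14 orbits of sizes [12, 12, 12, 12, 12, 12, 4, 3, 3, 3, 3, 3, 3, 1].
14 cycles on 95: each ℓ→(−1)^(ℓ−1), product (−1)^81 = -1.
The Jacobi symbol (7|95) = -1 (Zolotarev) agrees.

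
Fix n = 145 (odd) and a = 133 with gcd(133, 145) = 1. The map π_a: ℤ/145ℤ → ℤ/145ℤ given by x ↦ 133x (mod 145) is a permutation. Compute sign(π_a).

Orbit of 144 under x↦133x: [144, 12, 1, 133]… (length divides ord_145(133)).
37 cycles of lengths [4, 4, 4, 4, 4, 4, 4, 4, 4, 4, 4, 4, 4, 4, 4, 4, 4, 4, 4, 4, 4, 4, 4, 4, 4, 4, 4, 4, 4, 4, 4, 4, 4, 4, 4, 4, 1].
37 cycles on 145: each ℓ→(−1)^(ℓ−1), product (−1)^108 = +1.

+1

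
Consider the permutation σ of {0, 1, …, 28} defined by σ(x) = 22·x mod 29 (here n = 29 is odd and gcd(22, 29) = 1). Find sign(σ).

Orbit of 9 under x↦22x: [9, 24, 6, 16, 4, 1, 22]… (length divides ord_29(22)).
The orbit structure of x ↦ 22x mod 29: 3 orbits of sizes [14, 14, 1].
29 − 3 = 26 transpositions; sign(π) = (−1)^26 = +1.

+1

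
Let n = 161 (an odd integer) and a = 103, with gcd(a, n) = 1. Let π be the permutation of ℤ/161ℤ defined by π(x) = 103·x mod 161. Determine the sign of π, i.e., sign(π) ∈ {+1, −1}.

+1

Start at x=5: 5 → 32 → 76 → 100 → 157 → 71 → 68 → … (one orbit).
Decompose π into cycles: lengths [66, 66, 22, 6, 1] (5 cycles, including the fixed point 0).
sign(π) = (−1)^{n − #cycles} = (−1)^{161−5} = (−1)^156 = +1.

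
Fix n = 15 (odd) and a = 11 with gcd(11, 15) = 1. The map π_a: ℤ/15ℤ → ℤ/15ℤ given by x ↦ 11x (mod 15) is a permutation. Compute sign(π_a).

-1

Trace 11: π^k(11) = [11, 1] for k=0..1.
π_11 has 10 disjoint cycles with lengths [2, 2, 2, 2, 2, 1, 1, 1, 1, 1] on {0,…,14}.
15 − 10 = 5 transpositions; sign(π) = (−1)^5 = -1.
Via Zolotarev, sign(π_{11}) = (11|15) = -1.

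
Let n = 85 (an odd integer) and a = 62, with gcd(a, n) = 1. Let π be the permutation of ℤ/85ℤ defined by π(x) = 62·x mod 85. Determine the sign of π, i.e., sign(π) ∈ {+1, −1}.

+1

Start at x=7: 7 → 9 → 48 → 1 → 62 → 19 → 73 → … (one orbit).
Cycle lengths of π_62 on ℤ/85ℤ: [16, 16, 16, 16, 16, 4, 1]; 7 cycles in total.
n − c = 85 − 7 = 78; sign = (−1)^78 = +1.
Zolotarev: (62|85) = +1, matching the cycle-count sign.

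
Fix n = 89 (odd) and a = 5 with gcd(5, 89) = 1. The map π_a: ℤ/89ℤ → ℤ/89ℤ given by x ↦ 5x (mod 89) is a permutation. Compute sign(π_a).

+1

Start at x=2: 2 → 10 → 50 → 72 → 4 → 20 → 11 → … (one orbit).
Decompose π into cycles: lengths [44, 44, 1] (3 cycles, including the fixed point 0).
89 − 3 = 86 transpositions; sign(π) = (−1)^86 = +1.
(5|89)_J = +1 (Zolotarev's lemma cross-check).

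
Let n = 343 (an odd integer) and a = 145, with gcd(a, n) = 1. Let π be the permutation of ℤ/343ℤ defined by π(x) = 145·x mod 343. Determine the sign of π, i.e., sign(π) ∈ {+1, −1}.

-1

Start at x=218: 218 → 54 → 284 → 20 → 156 → 325 → 134 → … (one orbit).
4 cycles of lengths [294, 42, 6, 1].
Σ(ℓ_i−1) = 343−4 = 339; sign = (−1)^339 = -1.
The Jacobi symbol (145|343) = -1 (Zolotarev) agrees.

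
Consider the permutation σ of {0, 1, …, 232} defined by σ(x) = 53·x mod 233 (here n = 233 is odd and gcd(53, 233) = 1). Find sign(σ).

Trace 28: π^k(28) = [28, 86, 131, 186, 72, 88, 4] for k=0..6.
The orbit structure of x ↦ 53x mod 233: 2 orbits of sizes [232, 1].
sign(π) = (−1)^{n − #cycles} = (−1)^{233−2} = (−1)^231 = -1.
Check: (53/233) = -1 by Zolotarev.

-1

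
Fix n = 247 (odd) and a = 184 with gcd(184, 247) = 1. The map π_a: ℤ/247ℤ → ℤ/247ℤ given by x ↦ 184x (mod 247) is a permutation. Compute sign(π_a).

+1

Trace 184: π^k(184) = [184, 17, 164, 42, 71, 220, 219] for k=0..6.
9 cycles of lengths [36, 36, 36, 36, 36, 36, 18, 12, 1].
Σ(ℓ_i−1) = 247−9 = 238; sign = (−1)^238 = +1.
(184|247)_J = +1 (Zolotarev's lemma cross-check).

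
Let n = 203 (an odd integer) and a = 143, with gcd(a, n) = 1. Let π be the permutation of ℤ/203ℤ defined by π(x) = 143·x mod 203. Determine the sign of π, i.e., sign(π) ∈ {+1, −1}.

Start at x=101: 101 → 30 → 27 → 4 → 166 → 190 → 171 → … (one orbit).
π_143 has 5 disjoint cycles with lengths [84, 84, 28, 6, 1] on {0,…,202}.
5 cycles on 203: each ℓ→(−1)^(ℓ−1), product (−1)^198 = +1.
(143|203)_J = +1 (Zolotarev's lemma cross-check).

+1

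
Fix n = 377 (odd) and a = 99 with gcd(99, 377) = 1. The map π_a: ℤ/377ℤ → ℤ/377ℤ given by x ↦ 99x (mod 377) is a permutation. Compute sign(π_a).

+1

Trace 99: π^k(99) = [99, 376, 278, 1] for k=0..3.
The orbit structure of x ↦ 99x mod 377: 95 orbits of sizes [4, 4, 4, 4, 4, 4, 4, 4, 4, 4, 4, 4, 4, 4, 4, 4, 4, 4, 4, 4, 4, 4, 4, 4, 4, 4, 4, 4, 4, 4, 4, 4, 4, 4, 4, 4, 4, 4, 4, 4, 4, 4, 4, 4, 4, 4, 4, 4, 4, 4, 4, 4, 4, 4, 4, 4, 4, 4, 4, 4, 4, 4, 4, 4, 4, 4, 4, 4, 4, 4, 4, 4, 4, 4, 4, 4, 4, 4, 4, 4, 4, 4, 4, 4, 4, 4, 4, 4, 4, 4, 4, 4, 4, 4, 1].
95 cycles on 377: each ℓ→(−1)^(ℓ−1), product (−1)^282 = +1.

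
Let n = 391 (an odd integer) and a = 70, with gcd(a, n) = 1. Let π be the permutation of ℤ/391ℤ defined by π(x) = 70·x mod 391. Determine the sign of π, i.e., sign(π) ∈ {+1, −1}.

Orbit of 208 under x↦70x: [208, 93, 254, 185, 47, 162, 1]… (length divides ord_391(70)).
Decompose π into cycles: lengths [8, 8, 8, 8, 8, 8, 8, 8, 8, 8, 8, 8, 8, 8, 8, 8, 8, 8, 8, 8, 8, 8, 8, 8, 8, 8, 8, 8, 8, 8, 8, 8, 8, 8, 8, 8, 8, 8, 8, 8, 8, 8, 8, 8, 8, 8, 1, 1, 1, 1, 1, 1, 1, 1, 1, 1, 1, 1, 1, 1, 1, 1, 1, 1, 1, 1, 1, 1, 1] (69 cycles, including the fixed point 0).
sign(π) = (−1)^{n − #cycles} = (−1)^{391−69} = (−1)^322 = +1.

+1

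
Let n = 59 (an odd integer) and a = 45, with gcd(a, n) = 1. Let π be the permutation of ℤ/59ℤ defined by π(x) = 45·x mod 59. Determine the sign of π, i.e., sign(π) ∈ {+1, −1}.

Orbit of 27 under x↦45x: [27, 35, 41, 16, 12, 9, 51]… (length divides ord_59(45)).
The orbit structure of x ↦ 45x mod 59: 3 orbits of sizes [29, 29, 1].
n − c = 59 − 3 = 56; sign = (−1)^56 = +1.

+1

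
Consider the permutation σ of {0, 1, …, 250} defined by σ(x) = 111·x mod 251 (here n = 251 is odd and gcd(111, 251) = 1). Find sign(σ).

-1

Orbit of 190 under x↦111x: [190, 6, 164, 132, 94, 143, 60]… (length divides ord_251(111)).
The orbit structure of x ↦ 111x mod 251: 2 orbits of sizes [250, 1].
251 − 2 = 249 transpositions; sign(π) = (−1)^249 = -1.
Check: (111/251) = -1 by Zolotarev.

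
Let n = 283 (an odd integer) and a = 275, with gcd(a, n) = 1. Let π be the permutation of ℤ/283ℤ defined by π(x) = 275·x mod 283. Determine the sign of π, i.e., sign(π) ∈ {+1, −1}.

Trace 244: π^k(244) = [244, 29, 51, 158, 151, 207, 42] for k=0..6.
7 cycles of lengths [47, 47, 47, 47, 47, 47, 1].
7 cycles on 283: each ℓ→(−1)^(ℓ−1), product (−1)^276 = +1.

+1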